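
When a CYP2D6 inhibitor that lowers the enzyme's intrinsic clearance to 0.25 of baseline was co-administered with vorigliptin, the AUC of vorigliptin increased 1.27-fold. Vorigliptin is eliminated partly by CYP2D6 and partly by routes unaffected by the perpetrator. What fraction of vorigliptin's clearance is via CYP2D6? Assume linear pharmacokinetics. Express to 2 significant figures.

Let fm be the CYP2D6 fraction. New clearance relative to baseline = fm × 0.25 + (1 − fm).
AUC ratio = 1 / (new CL fraction), so new CL fraction = 1 / 1.27 = 0.7874.
fm × 0.25 + 1 − fm = 0.7874  ⇒  fm × (0.25 − 1) = −0.2126  ⇒  fm = 0.28.

0.28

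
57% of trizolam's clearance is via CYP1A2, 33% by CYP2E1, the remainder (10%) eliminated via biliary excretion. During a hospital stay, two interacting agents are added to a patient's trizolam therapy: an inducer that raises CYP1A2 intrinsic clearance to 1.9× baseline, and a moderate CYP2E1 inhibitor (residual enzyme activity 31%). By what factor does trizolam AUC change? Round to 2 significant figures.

CYP1A2: 0.57 × 1.9 = 1.083
CYP2E1: 0.33 × 0.31 = 0.1023
Other: 0.1 (unchanged)
Relative clearance = 1.083 + 0.1023 + 0.1 = 1.2853.
Net AUC ratio = 1 / 1.2853 = 0.78.

0.78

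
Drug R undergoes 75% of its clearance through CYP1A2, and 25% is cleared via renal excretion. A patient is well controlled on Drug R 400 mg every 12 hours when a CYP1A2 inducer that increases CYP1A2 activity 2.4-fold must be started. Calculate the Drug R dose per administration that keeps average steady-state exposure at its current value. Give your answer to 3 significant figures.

The CYP1A2 pathway (75% of clearance) is boosted to 2.4× activity: 0.75 × 2.4 = 1.8.
Non-CYP routes (25%) are unchanged.
Relative clearance = 1.8 + 0.25 = 2.05.
Exposure is unchanged when dose changes in proportion to clearance. New dose = 400 mg × 2.05 = 820 mg.

820 mg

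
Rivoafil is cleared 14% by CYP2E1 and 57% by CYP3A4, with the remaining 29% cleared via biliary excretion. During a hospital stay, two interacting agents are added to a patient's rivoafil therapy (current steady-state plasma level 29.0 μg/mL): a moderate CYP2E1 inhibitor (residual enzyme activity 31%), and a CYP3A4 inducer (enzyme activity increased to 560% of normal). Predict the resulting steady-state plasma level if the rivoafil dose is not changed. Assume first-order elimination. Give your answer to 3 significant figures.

The CYP2E1 pathway (14% of clearance) drops to 0.31× activity: 0.14 × 0.31 = 0.0434.
The CYP3A4 pathway (57% of clearance) rises to 5.6× activity: 0.57 × 5.6 = 3.192.
Non-CYP routes (29%) are unchanged.
CL_new/CL_old = 0.0434 + 3.192 + 0.29 = 3.5254.
Dividing the baseline by the relative clearance: 29.0 / 3.5254 = 8.23 μg/mL.

8.23 μg/mL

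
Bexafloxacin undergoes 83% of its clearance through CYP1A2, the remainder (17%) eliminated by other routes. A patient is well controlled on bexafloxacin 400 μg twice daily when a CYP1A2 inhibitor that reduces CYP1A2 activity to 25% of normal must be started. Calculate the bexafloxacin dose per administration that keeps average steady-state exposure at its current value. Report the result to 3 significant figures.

151 μg

The CYP1A2 pathway (83% of clearance) falls to 0.25× activity: 0.83 × 0.25 = 0.2075.
Non-CYP routes (17%) are unchanged.
CL_new/CL_old = 0.2075 + 0.17 = 0.3775.
Exposure is unchanged when dose changes in proportion to clearance. New dose = 400 μg × 0.3775 = 151 μg.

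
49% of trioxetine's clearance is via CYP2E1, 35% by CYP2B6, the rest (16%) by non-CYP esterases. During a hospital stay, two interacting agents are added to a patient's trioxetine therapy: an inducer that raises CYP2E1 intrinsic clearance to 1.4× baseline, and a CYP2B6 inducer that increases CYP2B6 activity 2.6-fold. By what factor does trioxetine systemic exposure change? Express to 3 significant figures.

The CYP2E1 pathway (49% of clearance) increases to 1.4× activity: 0.49 × 1.4 = 0.686.
The CYP2B6 pathway (35% of clearance) increases to 2.6× activity: 0.35 × 2.6 = 0.91.
The remaining 16% of clearance is unaffected.
Relative clearance = 0.686 + 0.91 + 0.16 = 1.756.
Because systemic exposure varies inversely with clearance, the combined effect is 1 / 1.756 = 0.569.

0.569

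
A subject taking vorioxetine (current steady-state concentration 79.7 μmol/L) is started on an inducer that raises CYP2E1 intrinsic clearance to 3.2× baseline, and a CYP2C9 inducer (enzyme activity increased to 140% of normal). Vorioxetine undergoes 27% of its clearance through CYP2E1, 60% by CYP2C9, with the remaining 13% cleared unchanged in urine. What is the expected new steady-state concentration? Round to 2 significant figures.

CYP2E1: 0.27 × 3.2 = 0.864
CYP2C9: 0.6 × 1.4 = 0.84
Other: 0.13 (unchanged)
New clearance relative to baseline: 0.864 + 0.84 + 0.13 = 1.834.
New steady-state concentration = 79.7 / 1.834 = 43 μmol/L (concentration scales inversely with clearance).

43 μmol/L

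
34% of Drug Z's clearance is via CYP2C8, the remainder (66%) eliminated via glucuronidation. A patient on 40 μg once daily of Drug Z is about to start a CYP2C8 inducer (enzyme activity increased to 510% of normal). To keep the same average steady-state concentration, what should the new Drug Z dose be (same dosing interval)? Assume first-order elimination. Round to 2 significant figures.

CYP2C8: 0.34 × 5.1 = 1.734
Other: 0.66 (unchanged)
CL_new/CL_old = 1.734 + 0.66 = 2.394.
To maintain the same steady-state level, dose must scale with clearance: new dose = 40 × 2.394 = 96 μg.

96 μg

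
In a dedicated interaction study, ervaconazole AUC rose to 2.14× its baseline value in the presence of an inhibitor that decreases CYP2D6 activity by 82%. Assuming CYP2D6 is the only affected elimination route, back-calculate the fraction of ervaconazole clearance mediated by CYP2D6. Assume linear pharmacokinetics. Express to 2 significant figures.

0.65

Write x for the fraction cleared via CYP2D6. The observed AUC change means clearance fell to 1/2.14 = 0.4673 of baseline.
Only the CYP2D6 route changed, so 0.4673 = x·0.18 + (1 − x), giving x = 0.65.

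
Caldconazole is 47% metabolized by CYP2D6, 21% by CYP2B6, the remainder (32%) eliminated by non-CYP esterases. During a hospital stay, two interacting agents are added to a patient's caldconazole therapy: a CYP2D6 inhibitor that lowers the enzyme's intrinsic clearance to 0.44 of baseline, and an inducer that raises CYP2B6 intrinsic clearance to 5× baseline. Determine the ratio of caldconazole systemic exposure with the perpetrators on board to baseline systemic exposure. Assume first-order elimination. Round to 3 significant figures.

The CYP2D6 pathway (47% of clearance) is reduced to 0.44× activity: 0.47 × 0.44 = 0.2068.
The CYP2B6 pathway (21% of clearance) increases to 5× activity: 0.21 × 5 = 1.05.
Non-CYP routes (32%) are unchanged.
CL_new/CL_old = 0.2068 + 1.05 + 0.32 = 1.5768.
Because systemic exposure varies inversely with clearance, the combined effect is 1 / 1.5768 = 0.634.

0.634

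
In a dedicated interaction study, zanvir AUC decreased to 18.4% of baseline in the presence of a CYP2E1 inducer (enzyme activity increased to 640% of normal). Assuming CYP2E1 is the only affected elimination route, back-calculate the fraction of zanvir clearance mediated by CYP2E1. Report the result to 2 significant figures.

Call the CYP2E1 fraction fm. After the interaction, CL_new/CL_old = fm × 6.4 + (1 − fm).
AUC ratio = 1 / (new CL fraction), so new CL fraction = 1 / 0.184 = 5.435.
fm × 6.4 + 1 − fm = 5.435  ⇒  fm × (6.4 − 1) = 4.435  ⇒  fm = 0.82.

0.82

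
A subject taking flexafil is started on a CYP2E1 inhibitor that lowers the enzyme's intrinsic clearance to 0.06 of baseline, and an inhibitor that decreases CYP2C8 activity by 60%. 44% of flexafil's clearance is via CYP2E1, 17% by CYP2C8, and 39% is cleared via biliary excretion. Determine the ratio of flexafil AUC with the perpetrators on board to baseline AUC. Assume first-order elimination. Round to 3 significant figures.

The CYP2E1 pathway (44% of clearance) drops to 0.06× activity: 0.44 × 0.06 = 0.0264.
The CYP2C8 pathway (17% of clearance) is reduced to 0.4× activity: 0.17 × 0.4 = 0.068.
The remaining 39% of clearance is unaffected.
CL_new/CL_old = 0.0264 + 0.068 + 0.39 = 0.4844.
AUC ∝ 1/CL: fold-change = 1 / 0.4844 = 2.06.

2.06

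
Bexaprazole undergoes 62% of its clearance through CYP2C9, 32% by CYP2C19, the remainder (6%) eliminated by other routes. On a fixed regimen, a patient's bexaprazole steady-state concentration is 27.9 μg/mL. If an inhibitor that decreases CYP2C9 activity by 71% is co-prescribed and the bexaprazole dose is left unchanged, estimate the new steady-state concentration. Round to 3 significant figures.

The CYP2C9 pathway (62% of clearance) is reduced to 0.29× activity: 0.62 × 0.29 = 0.1798.
CYP2C19 (32%) and the residual 6% are unaffected.
New clearance relative to baseline: 0.1798 + 0.32 + 0.06 = 0.5598.
New steady-state concentration = baseline ÷ relative clearance = 27.9 / 0.5598 = 49.8 μg/mL.

49.8 μg/mL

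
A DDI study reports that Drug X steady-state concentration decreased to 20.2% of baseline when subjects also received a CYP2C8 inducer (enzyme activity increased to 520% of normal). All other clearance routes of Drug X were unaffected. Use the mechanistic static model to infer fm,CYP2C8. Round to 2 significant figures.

0.94

Call the CYP2C8 fraction fm. After the interaction, CL_new/CL_old = fm × 5.2 + (1 − fm).
Steady-state concentration ratio = 1 / (new CL fraction), so new CL fraction = 1 / 0.202 = 4.95.
fm × 5.2 + 1 − fm = 4.95  ⇒  fm × (5.2 − 1) = 3.95  ⇒  fm = 0.94.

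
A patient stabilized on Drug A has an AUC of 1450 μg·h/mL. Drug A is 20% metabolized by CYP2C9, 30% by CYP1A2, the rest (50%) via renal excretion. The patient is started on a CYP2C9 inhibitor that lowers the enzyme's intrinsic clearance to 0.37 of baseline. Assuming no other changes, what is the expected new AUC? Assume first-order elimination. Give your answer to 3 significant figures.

1.66 × 10³ μg·h/mL

CYP2C9: 0.2 × 0.37 = 0.074
CYP1A2: 0.3 (unchanged)
Other: 0.5 (unchanged)
New clearance relative to baseline: 0.074 + 0.3 + 0.5 = 0.874.
With dosing unchanged, AUC scales as 1/CL: 1450 / 0.874 = 1.66 × 10³ μg·h/mL.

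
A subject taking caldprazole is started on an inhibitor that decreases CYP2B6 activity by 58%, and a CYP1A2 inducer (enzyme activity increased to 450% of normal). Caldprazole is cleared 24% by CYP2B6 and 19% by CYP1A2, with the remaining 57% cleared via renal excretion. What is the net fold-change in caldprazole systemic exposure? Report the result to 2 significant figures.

0.66

The CYP2B6 pathway (24% of clearance) falls to 0.42× activity: 0.24 × 0.42 = 0.1008.
The CYP1A2 pathway (19% of clearance) increases to 4.5× activity: 0.19 × 4.5 = 0.855.
The remaining 57% of clearance is unaffected.
Relative clearance = 0.1008 + 0.855 + 0.57 = 1.5258.
Net systemic exposure ratio = 1 / 1.5258 = 0.66.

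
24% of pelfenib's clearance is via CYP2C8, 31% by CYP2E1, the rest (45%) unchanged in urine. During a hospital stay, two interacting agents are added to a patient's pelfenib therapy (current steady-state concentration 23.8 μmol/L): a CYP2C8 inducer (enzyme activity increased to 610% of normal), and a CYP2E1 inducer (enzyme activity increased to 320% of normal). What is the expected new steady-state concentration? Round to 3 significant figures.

The CYP2C8 pathway (24% of clearance) rises to 6.1× activity: 0.24 × 6.1 = 1.464.
The CYP2E1 pathway (31% of clearance) increases to 3.2× activity: 0.31 × 3.2 = 0.992.
Non-CYP routes (45%) are unchanged.
New clearance relative to baseline: 1.464 + 0.992 + 0.45 = 2.906.
Dividing the baseline by the relative clearance: 23.8 / 2.906 = 8.19 μmol/L.

8.19 μmol/L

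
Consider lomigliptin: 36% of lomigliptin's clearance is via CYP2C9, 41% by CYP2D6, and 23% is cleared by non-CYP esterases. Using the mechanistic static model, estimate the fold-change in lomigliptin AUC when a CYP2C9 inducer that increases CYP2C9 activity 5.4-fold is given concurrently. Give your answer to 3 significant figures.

The CYP2C9 pathway (36% of clearance) is boosted to 5.4× activity: 0.36 × 5.4 = 1.944.
CYP2D6 (41%) and the residual 23% are unaffected.
Relative clearance = 1.944 + 0.41 + 0.23 = 2.584.
AUC ratio = CL_old/CL_new = 1 / 2.584 = 0.387.

0.387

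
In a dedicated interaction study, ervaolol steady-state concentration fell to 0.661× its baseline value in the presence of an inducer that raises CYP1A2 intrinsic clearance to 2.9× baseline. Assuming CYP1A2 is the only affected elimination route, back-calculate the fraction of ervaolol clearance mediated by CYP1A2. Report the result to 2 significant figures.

Call the CYP1A2 fraction fm. After the interaction, CL_new/CL_old = fm × 2.9 + (1 − fm).
Steady-state concentration ratio = 1 / (new CL fraction), so new CL fraction = 1 / 0.661 = 1.513.
fm × 2.9 + 1 − fm = 1.513  ⇒  fm × (2.9 − 1) = 0.5129  ⇒  fm = 0.27.

0.27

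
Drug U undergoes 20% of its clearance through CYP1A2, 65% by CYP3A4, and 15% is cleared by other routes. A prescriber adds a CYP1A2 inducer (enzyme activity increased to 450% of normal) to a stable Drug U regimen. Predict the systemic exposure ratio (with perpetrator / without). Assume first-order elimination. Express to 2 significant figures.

The CYP1A2 pathway (20% of clearance) rises to 4.5× activity: 0.2 × 4.5 = 0.9.
CYP3A4 (65%) and the residual 15% are unaffected.
New clearance relative to baseline: 0.9 + 0.65 + 0.15 = 1.7.
Systemic exposure ratio = CL_old/CL_new = 1 / 1.7 = 0.59.

0.59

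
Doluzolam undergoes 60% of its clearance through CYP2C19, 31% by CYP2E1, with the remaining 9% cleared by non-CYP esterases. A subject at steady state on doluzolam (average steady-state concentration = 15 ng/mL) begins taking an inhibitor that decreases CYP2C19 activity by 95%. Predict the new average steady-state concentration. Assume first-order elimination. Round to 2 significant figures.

CYP2C19: 0.6 × 0.05 = 0.03
CYP2E1: 0.31 (unchanged)
Other: 0.09 (unchanged)
CL_new/CL_old = 0.03 + 0.31 + 0.09 = 0.43.
New average steady-state concentration = baseline ÷ relative clearance = 15 / 0.43 = 35 ng/mL.

35 ng/mL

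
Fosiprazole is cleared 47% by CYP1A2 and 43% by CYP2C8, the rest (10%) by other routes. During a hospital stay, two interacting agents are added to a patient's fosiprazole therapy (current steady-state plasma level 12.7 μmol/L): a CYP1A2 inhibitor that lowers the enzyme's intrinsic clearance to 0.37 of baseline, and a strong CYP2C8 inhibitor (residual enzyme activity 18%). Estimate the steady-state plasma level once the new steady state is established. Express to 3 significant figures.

36.2 μmol/L

CYP1A2: 0.47 × 0.37 = 0.1739
CYP2C8: 0.43 × 0.18 = 0.0774
Other: 0.1 (unchanged)
Relative clearance = 0.1739 + 0.0774 + 0.1 = 0.3513.
New steady-state plasma level = 12.7 / 0.3513 = 36.2 μmol/L (concentration scales inversely with clearance).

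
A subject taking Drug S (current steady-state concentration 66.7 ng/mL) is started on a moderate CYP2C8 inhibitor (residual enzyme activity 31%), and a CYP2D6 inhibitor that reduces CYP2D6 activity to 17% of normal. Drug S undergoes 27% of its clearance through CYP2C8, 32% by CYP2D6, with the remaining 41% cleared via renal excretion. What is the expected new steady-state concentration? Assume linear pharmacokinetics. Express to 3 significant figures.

122 ng/mL

CYP2C8: 0.27 × 0.31 = 0.0837
CYP2D6: 0.32 × 0.17 = 0.0544
Other: 0.41 (unchanged)
New clearance relative to baseline: 0.0837 + 0.0544 + 0.41 = 0.5481.
Steady-state concentration ∝ 1/CL: new value = 66.7 / 0.5481 = 122 ng/mL.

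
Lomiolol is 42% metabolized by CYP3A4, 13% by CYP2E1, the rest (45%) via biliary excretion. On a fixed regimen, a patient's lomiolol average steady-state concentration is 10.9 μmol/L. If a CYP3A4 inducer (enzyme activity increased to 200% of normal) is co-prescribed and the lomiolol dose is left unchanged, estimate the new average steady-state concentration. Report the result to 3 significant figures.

The CYP3A4 pathway (42% of clearance) rises to 2× activity: 0.42 × 2 = 0.84.
CYP2E1 (13%) and the residual 45% are unaffected.
Relative clearance = 0.84 + 0.13 + 0.45 = 1.42.
Average steady-state concentration ∝ 1/CL, so new value = 10.9 / 1.42 = 7.68 μmol/L.

7.68 μmol/L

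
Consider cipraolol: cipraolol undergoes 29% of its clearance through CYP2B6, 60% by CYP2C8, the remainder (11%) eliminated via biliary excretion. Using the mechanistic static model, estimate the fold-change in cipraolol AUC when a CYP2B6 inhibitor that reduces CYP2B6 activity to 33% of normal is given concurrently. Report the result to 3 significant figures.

1.24

CYP2B6: 0.29 × 0.33 = 0.0957
CYP2C8: 0.6 (unchanged)
Other: 0.11 (unchanged)
Relative clearance = 0.0957 + 0.6 + 0.11 = 0.8057.
AUC is inversely proportional to clearance, so the fold-change is 1 / 0.8057 = 1.24.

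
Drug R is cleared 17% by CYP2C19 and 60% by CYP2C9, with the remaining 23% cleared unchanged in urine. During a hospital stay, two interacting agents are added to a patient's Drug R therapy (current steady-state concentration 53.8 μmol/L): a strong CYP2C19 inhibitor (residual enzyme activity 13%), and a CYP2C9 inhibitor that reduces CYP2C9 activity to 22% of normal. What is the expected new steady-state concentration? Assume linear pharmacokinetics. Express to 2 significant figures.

The CYP2C19 pathway (17% of clearance) is reduced to 0.13× activity: 0.17 × 0.13 = 0.0221.
The CYP2C9 pathway (60% of clearance) drops to 0.22× activity: 0.6 × 0.22 = 0.132.
The remaining 23% of clearance is unaffected.
Relative clearance = 0.0221 + 0.132 + 0.23 = 0.3841.
New steady-state concentration = 53.8 / 0.3841 = 1.4 × 10² μmol/L (concentration scales inversely with clearance).

1.4 × 10² μmol/L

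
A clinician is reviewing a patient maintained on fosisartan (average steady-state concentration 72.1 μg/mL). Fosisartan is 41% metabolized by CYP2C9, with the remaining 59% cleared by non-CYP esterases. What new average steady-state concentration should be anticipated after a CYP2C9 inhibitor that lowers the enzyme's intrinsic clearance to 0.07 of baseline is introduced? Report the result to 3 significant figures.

117 μg/mL

The CYP2C9 pathway (41% of clearance) drops to 0.07× activity: 0.41 × 0.07 = 0.0287.
Non-CYP routes (59%) are unchanged.
CL_new/CL_old = 0.0287 + 0.59 = 0.6187.
Average steady-state concentration ∝ 1/CL, so new value = 72.1 / 0.6187 = 117 μg/mL.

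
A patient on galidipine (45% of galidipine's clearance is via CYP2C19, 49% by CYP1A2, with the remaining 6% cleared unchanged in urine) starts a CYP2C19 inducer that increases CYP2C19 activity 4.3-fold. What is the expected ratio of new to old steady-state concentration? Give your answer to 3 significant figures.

0.402

The CYP2C19 pathway (45% of clearance) increases to 4.3× activity: 0.45 × 4.3 = 1.935.
CYP1A2 (49%) and the residual 6% are unaffected.
CL_new/CL_old = 1.935 + 0.49 + 0.06 = 2.485.
Since steady-state concentration ∝ 1/CL, the ratio is 1 / 2.485 = 0.402.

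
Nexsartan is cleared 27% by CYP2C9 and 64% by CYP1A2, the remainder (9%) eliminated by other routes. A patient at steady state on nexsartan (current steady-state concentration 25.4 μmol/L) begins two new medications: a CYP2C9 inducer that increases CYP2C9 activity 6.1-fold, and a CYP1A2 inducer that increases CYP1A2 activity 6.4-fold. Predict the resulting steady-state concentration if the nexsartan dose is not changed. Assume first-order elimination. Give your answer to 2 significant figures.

4.4 μmol/L

CYP2C9: 0.27 × 6.1 = 1.647
CYP1A2: 0.64 × 6.4 = 4.096
Other: 0.09 (unchanged)
CL_new/CL_old = 1.647 + 4.096 + 0.09 = 5.833.
Dividing the baseline by the relative clearance: 25.4 / 5.833 = 4.4 μmol/L.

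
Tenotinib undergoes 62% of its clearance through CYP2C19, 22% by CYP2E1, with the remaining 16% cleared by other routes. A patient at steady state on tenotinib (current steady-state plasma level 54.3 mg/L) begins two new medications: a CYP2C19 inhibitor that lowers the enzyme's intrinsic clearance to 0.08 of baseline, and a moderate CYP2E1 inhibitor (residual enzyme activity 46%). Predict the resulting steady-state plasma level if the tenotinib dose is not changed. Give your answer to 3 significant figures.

The CYP2C19 pathway (62% of clearance) is reduced to 0.08× activity: 0.62 × 0.08 = 0.0496.
The CYP2E1 pathway (22% of clearance) falls to 0.46× activity: 0.22 × 0.46 = 0.1012.
Non-CYP routes (16%) are unchanged.
Relative clearance = 0.0496 + 0.1012 + 0.16 = 0.3108.
New steady-state plasma level = 54.3 / 0.3108 = 175 mg/L (concentration scales inversely with clearance).

175 mg/L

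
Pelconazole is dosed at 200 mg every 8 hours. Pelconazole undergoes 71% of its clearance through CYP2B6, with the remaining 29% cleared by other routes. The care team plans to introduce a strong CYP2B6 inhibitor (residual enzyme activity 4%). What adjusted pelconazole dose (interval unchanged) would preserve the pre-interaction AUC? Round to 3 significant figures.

The CYP2B6 pathway (71% of clearance) drops to 0.04× activity: 0.71 × 0.04 = 0.0284.
Non-CYP routes (29%) are unchanged.
Relative clearance = 0.0284 + 0.29 = 0.3184.
To maintain the same steady-state level, dose must scale with clearance: new dose = 200 × 0.3184 = 63.7 mg.

63.7 mg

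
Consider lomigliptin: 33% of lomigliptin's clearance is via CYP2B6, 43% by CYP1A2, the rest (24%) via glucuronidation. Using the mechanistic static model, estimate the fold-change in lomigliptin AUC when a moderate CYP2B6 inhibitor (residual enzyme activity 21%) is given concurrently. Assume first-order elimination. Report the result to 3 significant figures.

The CYP2B6 pathway (33% of clearance) falls to 0.21× activity: 0.33 × 0.21 = 0.0693.
CYP1A2 (43%) and the residual 24% are unaffected.
Relative clearance = 0.0693 + 0.43 + 0.24 = 0.7393.
AUC ratio = CL_old/CL_new = 1 / 0.7393 = 1.35.

1.35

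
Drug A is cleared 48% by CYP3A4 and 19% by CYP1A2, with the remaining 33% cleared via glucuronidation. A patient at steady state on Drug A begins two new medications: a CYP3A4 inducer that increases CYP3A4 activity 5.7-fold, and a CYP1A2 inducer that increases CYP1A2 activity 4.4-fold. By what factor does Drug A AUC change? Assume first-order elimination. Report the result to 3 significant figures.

CYP3A4: 0.48 × 5.7 = 2.736
CYP1A2: 0.19 × 4.4 = 0.836
Other: 0.33 (unchanged)
Relative clearance = 2.736 + 0.836 + 0.33 = 3.902.
AUC ∝ 1/CL: fold-change = 1 / 3.902 = 0.256.

0.256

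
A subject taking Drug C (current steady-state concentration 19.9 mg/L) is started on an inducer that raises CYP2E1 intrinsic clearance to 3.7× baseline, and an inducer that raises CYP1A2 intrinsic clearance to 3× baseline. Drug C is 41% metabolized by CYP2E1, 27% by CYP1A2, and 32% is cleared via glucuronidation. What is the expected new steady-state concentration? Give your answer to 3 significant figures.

7.52 mg/L

CYP2E1: 0.41 × 3.7 = 1.517
CYP1A2: 0.27 × 3 = 0.81
Other: 0.32 (unchanged)
Relative clearance = 1.517 + 0.81 + 0.32 = 2.647.
New steady-state concentration = 19.9 / 2.647 = 7.52 mg/L (concentration scales inversely with clearance).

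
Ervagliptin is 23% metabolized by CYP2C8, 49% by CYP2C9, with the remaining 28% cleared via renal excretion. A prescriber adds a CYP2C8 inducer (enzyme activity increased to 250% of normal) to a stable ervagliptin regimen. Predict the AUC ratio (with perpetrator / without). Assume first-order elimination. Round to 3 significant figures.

0.743

The CYP2C8 pathway (23% of clearance) rises to 2.5× activity: 0.23 × 2.5 = 0.575.
CYP2C9 (49%) and the residual 28% are unaffected.
Relative clearance = 0.575 + 0.49 + 0.28 = 1.345.
Since AUC ∝ 1/CL, the ratio is 1 / 1.345 = 0.743.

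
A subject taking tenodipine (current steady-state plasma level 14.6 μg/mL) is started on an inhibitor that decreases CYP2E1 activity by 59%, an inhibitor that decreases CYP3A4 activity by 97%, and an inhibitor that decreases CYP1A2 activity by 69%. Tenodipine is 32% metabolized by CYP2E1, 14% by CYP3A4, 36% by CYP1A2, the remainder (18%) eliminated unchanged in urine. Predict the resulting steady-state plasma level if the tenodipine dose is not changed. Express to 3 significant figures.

The CYP2E1 pathway (32% of clearance) is reduced to 0.41× activity: 0.32 × 0.41 = 0.1312.
The CYP3A4 pathway (14% of clearance) is reduced to 0.03× activity: 0.14 × 0.03 = 0.0042.
The CYP1A2 pathway (36% of clearance) falls to 0.31× activity: 0.36 × 0.31 = 0.1116.
The remaining 18% of clearance is unaffected.
Relative clearance = 0.1312 + 0.0042 + 0.1116 + 0.18 = 0.427.
Steady-state plasma level ∝ 1/CL: new value = 14.6 / 0.427 = 34.2 μg/mL.

34.2 μg/mL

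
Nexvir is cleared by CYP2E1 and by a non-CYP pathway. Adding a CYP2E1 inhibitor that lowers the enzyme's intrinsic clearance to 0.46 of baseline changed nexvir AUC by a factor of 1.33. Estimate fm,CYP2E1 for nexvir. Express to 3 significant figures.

0.459

Call the CYP2E1 fraction fm. After the interaction, CL_new/CL_old = fm × 0.46 + (1 − fm).
AUC ratio = 1 / (new CL fraction), so new CL fraction = 1 / 1.33 = 0.7519.
fm × 0.46 + 1 − fm = 0.7519  ⇒  fm × (0.46 − 1) = −0.2481  ⇒  fm = 0.459.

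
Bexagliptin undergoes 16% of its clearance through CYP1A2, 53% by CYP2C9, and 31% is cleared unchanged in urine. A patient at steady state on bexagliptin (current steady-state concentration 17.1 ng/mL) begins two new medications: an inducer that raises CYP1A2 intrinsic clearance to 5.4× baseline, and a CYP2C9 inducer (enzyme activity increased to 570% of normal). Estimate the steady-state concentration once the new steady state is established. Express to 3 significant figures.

The CYP1A2 pathway (16% of clearance) increases to 5.4× activity: 0.16 × 5.4 = 0.864.
The CYP2C9 pathway (53% of clearance) is boosted to 5.7× activity: 0.53 × 5.7 = 3.021.
Non-CYP routes (31%) are unchanged.
CL_new/CL_old = 0.864 + 3.021 + 0.31 = 4.195.
Steady-state concentration ∝ 1/CL: new value = 17.1 / 4.195 = 4.08 ng/mL.

4.08 ng/mL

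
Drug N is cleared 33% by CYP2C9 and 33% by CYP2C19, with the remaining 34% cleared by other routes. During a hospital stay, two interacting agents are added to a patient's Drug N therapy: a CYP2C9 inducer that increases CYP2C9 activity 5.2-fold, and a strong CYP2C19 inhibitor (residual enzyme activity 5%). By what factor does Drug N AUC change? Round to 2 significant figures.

The CYP2C9 pathway (33% of clearance) is boosted to 5.2× activity: 0.33 × 5.2 = 1.716.
The CYP2C19 pathway (33% of clearance) drops to 0.05× activity: 0.33 × 0.05 = 0.0165.
The remaining 34% of clearance is unaffected.
Relative clearance = 1.716 + 0.0165 + 0.34 = 2.0725.
Net AUC ratio = 1 / 2.0725 = 0.48.

0.48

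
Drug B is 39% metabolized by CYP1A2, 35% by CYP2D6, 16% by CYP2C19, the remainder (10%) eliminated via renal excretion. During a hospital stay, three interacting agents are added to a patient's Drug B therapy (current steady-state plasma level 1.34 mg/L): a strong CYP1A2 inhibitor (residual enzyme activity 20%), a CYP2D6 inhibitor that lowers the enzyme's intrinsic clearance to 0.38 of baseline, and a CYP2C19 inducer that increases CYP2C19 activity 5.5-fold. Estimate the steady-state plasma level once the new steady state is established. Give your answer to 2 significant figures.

The CYP1A2 pathway (39% of clearance) falls to 0.2× activity: 0.39 × 0.2 = 0.078.
The CYP2D6 pathway (35% of clearance) falls to 0.38× activity: 0.35 × 0.38 = 0.133.
The CYP2C19 pathway (16% of clearance) increases to 5.5× activity: 0.16 × 5.5 = 0.88.
The remaining 10% of clearance is unaffected.
Relative clearance = 0.078 + 0.133 + 0.88 + 0.1 = 1.191.
New steady-state plasma level = 1.34 / 1.191 = 1.1 mg/L (concentration scales inversely with clearance).

1.1 mg/L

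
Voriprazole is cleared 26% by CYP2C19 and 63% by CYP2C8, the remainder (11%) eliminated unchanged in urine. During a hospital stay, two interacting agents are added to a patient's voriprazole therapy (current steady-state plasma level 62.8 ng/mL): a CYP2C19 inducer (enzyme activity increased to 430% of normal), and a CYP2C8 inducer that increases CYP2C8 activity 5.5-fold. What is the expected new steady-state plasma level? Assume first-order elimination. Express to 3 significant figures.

The CYP2C19 pathway (26% of clearance) rises to 4.3× activity: 0.26 × 4.3 = 1.118.
The CYP2C8 pathway (63% of clearance) is boosted to 5.5× activity: 0.63 × 5.5 = 3.465.
The remaining 11% of clearance is unaffected.
Relative clearance = 1.118 + 3.465 + 0.11 = 4.693.
New steady-state plasma level = 62.8 / 4.693 = 13.4 ng/mL (concentration scales inversely with clearance).

13.4 ng/mL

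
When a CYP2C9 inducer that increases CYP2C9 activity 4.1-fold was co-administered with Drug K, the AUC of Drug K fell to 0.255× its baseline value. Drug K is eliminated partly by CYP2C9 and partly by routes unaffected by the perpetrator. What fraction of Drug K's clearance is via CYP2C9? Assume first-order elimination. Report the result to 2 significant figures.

Write x for the fraction cleared via CYP2C9. The observed AUC change means clearance rose to 1/0.255 = 3.922 of baseline.
Setting x·4.1 + (1 − x) = 3.922 and solving: x = (3.922 − 1)/(4.1 − 1) = 0.94.

0.94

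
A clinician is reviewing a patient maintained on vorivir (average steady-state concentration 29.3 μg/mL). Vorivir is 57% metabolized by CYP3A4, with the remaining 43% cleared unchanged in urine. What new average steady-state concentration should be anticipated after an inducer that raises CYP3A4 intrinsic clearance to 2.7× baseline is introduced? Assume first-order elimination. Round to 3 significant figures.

CYP3A4: 0.57 × 2.7 = 1.539
Other: 0.43 (unchanged)
Relative clearance = 1.539 + 0.43 = 1.969.
New average steady-state concentration = baseline ÷ relative clearance = 29.3 / 1.969 = 14.9 μg/mL.

14.9 μg/mL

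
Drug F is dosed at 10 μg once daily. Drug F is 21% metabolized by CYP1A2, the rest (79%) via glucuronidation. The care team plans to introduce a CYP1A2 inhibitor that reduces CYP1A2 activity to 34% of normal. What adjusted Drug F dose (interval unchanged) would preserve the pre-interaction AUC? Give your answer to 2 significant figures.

The CYP1A2 pathway (21% of clearance) falls to 0.34× activity: 0.21 × 0.34 = 0.0714.
The remaining 79% of clearance is unaffected.
New clearance relative to baseline: 0.0714 + 0.79 = 0.8614.
To maintain the same steady-state level, dose must scale with clearance: new dose = 10 × 0.8614 = 8.6 μg.

8.6 μg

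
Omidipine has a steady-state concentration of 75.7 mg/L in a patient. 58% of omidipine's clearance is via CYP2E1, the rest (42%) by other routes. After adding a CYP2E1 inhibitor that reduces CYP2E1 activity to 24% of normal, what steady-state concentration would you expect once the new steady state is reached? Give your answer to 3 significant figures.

135 mg/L

The CYP2E1 pathway (58% of clearance) falls to 0.24× activity: 0.58 × 0.24 = 0.1392.
The remaining 42% of clearance is unaffected.
New clearance relative to baseline: 0.1392 + 0.42 = 0.5592.
New steady-state concentration = baseline ÷ relative clearance = 75.7 / 0.5592 = 135 mg/L.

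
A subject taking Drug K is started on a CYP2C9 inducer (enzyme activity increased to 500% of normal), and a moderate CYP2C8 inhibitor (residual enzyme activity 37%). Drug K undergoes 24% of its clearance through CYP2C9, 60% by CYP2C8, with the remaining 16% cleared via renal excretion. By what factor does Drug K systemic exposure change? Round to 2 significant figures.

CYP2C9: 0.24 × 5 = 1.2
CYP2C8: 0.6 × 0.37 = 0.222
Other: 0.16 (unchanged)
CL_new/CL_old = 1.2 + 0.222 + 0.16 = 1.582.
Net systemic exposure ratio = 1 / 1.582 = 0.63.

0.63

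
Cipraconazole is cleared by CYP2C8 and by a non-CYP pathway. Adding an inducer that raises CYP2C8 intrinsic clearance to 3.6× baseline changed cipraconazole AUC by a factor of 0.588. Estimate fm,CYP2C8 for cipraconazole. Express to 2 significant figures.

0.27

CL'/CL = 1 / 0.588 = 1.701
3.6·fm + (1 − fm) = 1.701
fm = (1.701 − 1) / (3.6 − 1) = 0.27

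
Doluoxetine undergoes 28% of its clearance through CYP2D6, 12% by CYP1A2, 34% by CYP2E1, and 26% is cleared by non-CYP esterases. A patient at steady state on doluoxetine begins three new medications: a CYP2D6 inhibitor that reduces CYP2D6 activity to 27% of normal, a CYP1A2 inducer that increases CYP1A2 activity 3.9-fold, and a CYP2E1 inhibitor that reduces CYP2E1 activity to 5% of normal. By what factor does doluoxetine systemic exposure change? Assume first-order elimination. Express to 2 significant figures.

1.2

The CYP2D6 pathway (28% of clearance) falls to 0.27× activity: 0.28 × 0.27 = 0.0756.
The CYP1A2 pathway (12% of clearance) rises to 3.9× activity: 0.12 × 3.9 = 0.468.
The CYP2E1 pathway (34% of clearance) is reduced to 0.05× activity: 0.34 × 0.05 = 0.017.
The remaining 26% of clearance is unaffected.
Relative clearance = 0.0756 + 0.468 + 0.017 + 0.26 = 0.8206.
Systemic exposure ∝ 1/CL: fold-change = 1 / 0.8206 = 1.2.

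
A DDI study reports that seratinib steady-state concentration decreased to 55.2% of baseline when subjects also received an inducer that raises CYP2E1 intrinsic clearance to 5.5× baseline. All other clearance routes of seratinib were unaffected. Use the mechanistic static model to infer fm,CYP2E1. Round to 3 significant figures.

0.180

Call the CYP2E1 fraction fm. After the interaction, CL_new/CL_old = fm × 5.5 + (1 − fm).
Steady-state concentration ratio = 1 / (new CL fraction), so new CL fraction = 1 / 0.552 = 1.812.
fm × 5.5 + 1 − fm = 1.812  ⇒  fm × (5.5 − 1) = 0.8116  ⇒  fm = 0.180.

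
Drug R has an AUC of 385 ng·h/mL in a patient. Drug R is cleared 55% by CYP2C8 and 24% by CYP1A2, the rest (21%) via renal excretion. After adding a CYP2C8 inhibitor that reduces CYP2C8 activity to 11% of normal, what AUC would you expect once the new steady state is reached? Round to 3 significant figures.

754 ng·h/mL

CYP2C8: 0.55 × 0.11 = 0.0605
CYP1A2: 0.24 (unchanged)
Other: 0.21 (unchanged)
New clearance relative to baseline: 0.0605 + 0.24 + 0.21 = 0.5105.
With dosing unchanged, AUC scales as 1/CL: 385 / 0.5105 = 754 ng·h/mL.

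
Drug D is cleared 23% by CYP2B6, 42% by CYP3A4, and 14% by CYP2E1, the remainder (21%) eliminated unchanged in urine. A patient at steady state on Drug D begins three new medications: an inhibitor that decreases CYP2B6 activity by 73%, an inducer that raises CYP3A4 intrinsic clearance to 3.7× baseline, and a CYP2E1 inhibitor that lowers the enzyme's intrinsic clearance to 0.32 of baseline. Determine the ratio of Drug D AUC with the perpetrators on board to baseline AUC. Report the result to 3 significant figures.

0.535

CYP2B6: 0.23 × 0.27 = 0.0621
CYP3A4: 0.42 × 3.7 = 1.554
CYP2E1: 0.14 × 0.32 = 0.0448
Other: 0.21 (unchanged)
CL_new/CL_old = 0.0621 + 1.554 + 0.0448 + 0.21 = 1.8709.
Because AUC varies inversely with clearance, the combined effect is 1 / 1.8709 = 0.535.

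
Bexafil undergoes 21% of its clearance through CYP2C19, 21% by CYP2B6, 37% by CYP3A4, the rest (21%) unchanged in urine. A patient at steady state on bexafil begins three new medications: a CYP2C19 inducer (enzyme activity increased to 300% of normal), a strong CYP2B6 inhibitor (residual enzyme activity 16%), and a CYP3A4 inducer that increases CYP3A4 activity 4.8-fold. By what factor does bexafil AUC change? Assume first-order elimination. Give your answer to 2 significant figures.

CYP2C19: 0.21 × 3 = 0.63
CYP2B6: 0.21 × 0.16 = 0.0336
CYP3A4: 0.37 × 4.8 = 1.776
Other: 0.21 (unchanged)
New clearance relative to baseline: 0.63 + 0.0336 + 1.776 + 0.21 = 2.6496.
AUC ∝ 1/CL: fold-change = 1 / 2.6496 = 0.38.

0.38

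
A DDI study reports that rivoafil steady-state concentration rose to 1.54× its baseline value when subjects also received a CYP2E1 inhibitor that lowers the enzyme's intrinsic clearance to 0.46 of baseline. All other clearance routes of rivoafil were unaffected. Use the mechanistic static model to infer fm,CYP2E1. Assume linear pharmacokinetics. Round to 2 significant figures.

0.65

CL'/CL = 1 / 1.54 = 0.6494
0.46·fm + (1 − fm) = 0.6494
fm = (0.6494 − 1) / (0.46 − 1) = 0.65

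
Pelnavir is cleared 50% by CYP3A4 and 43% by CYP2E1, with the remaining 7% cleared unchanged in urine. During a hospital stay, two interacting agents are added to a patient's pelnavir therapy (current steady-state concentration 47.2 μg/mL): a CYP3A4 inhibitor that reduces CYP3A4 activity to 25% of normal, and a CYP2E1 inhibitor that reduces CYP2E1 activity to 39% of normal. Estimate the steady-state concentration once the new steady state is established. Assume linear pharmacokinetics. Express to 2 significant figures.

1.3 × 10² μg/mL

The CYP3A4 pathway (50% of clearance) is reduced to 0.25× activity: 0.5 × 0.25 = 0.125.
The CYP2E1 pathway (43% of clearance) drops to 0.39× activity: 0.43 × 0.39 = 0.1677.
Non-CYP routes (7%) are unchanged.
CL_new/CL_old = 0.125 + 0.1677 + 0.07 = 0.3627.
New steady-state concentration = 47.2 / 0.3627 = 1.3 × 10² μg/mL (concentration scales inversely with clearance).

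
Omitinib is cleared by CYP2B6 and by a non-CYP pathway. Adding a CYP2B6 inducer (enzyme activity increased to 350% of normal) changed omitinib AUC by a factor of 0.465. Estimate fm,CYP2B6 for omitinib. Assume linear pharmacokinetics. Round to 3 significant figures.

Let fm be the CYP2B6 fraction. New clearance relative to baseline = fm × 3.5 + (1 − fm).
AUC ratio = 1 / (new CL fraction), so new CL fraction = 1 / 0.465 = 2.151.
fm × 3.5 + 1 − fm = 2.151  ⇒  fm × (3.5 − 1) = 1.151  ⇒  fm = 0.460.

0.460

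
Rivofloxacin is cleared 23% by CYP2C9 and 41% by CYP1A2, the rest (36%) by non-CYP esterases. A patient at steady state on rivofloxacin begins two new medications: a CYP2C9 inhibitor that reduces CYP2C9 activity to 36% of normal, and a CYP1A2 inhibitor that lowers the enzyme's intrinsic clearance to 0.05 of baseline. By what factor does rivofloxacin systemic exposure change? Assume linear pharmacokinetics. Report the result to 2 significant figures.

2.2

CYP2C9: 0.23 × 0.36 = 0.0828
CYP1A2: 0.41 × 0.05 = 0.0205
Other: 0.36 (unchanged)
CL_new/CL_old = 0.0828 + 0.0205 + 0.36 = 0.4633.
Systemic exposure ∝ 1/CL: fold-change = 1 / 0.4633 = 2.2.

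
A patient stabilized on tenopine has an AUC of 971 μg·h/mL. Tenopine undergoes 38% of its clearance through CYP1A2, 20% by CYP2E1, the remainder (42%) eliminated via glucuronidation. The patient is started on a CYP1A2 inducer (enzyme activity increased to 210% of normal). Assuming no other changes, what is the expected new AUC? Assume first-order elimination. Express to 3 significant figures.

The CYP1A2 pathway (38% of clearance) is boosted to 2.1× activity: 0.38 × 2.1 = 0.798.
CYP2E1 (20%) and the residual 42% are unaffected.
New clearance relative to baseline: 0.798 + 0.2 + 0.42 = 1.418.
With dosing unchanged, AUC scales as 1/CL: 971 / 1.418 = 685 μg·h/mL.

685 μg·h/mL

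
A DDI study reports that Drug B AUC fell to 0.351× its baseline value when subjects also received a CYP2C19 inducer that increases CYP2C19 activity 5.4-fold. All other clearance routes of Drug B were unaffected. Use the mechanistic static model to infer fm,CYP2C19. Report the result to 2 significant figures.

CL'/CL = 1 / 0.351 = 2.849
5.4·fm + (1 − fm) = 2.849
fm = (2.849 − 1) / (5.4 − 1) = 0.42

0.42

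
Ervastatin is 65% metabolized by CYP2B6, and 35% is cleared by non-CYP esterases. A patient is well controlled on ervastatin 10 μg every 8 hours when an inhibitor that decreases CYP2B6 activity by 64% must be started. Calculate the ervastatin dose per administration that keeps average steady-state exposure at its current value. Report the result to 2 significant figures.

The CYP2B6 pathway (65% of clearance) falls to 0.36× activity: 0.65 × 0.36 = 0.234.
The remaining 35% of clearance is unaffected.
New clearance relative to baseline: 0.234 + 0.35 = 0.584.
Css,avg = (dose rate)/CL, so holding Css fixed requires dose ∝ CL: 10 × 0.584 = 5.8 μg.

5.8 μg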